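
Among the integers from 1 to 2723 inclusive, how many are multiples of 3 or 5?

floor(2723/3) + floor(2723/5) − floor(2723/15) = 907 + 544 − 181 = 1270

1270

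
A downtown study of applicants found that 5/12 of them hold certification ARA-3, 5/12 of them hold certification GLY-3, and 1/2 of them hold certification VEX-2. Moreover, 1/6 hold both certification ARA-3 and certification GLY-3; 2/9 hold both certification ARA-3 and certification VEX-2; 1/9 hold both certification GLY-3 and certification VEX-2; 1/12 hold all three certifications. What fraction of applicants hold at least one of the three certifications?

P(≥1) = 5/12 + 5/12 + 1/2 − 1/6 − 2/9 − 1/9 + 1/12 = 11/12

11/12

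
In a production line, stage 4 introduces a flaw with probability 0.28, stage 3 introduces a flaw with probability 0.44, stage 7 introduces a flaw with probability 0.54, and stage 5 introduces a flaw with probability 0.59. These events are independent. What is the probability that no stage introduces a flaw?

0.07604352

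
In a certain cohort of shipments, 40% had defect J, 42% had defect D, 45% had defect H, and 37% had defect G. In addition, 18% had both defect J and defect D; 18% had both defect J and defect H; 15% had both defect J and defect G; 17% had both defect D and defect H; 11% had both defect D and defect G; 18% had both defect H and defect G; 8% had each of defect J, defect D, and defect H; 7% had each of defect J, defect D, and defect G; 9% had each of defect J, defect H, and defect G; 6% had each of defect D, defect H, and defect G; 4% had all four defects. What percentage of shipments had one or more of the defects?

93%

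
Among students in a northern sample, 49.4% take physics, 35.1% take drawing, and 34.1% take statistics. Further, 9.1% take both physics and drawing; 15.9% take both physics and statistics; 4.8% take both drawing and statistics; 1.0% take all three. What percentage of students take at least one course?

89.8%

P(at least one) = 49.4 + 35.1 + 34.1 − 9.1 − 15.9 − 4.8 + 1.0 = 89.8%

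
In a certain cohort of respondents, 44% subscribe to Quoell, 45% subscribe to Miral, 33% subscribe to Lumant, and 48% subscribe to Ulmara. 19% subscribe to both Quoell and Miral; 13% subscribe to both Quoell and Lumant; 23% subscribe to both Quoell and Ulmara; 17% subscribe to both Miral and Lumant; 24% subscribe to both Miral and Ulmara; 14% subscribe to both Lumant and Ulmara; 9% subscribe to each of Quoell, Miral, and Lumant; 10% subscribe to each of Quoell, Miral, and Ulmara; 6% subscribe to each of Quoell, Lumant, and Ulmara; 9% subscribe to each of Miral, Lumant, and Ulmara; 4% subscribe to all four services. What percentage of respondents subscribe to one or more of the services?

90%

Using inclusion–exclusion:
P(at least one) = 44 + 45 + 33 + 48 − 19 − 13 − 23 − 17 − 24 − 14 + 9 + 10 + 6 + 9 − 4 = 90%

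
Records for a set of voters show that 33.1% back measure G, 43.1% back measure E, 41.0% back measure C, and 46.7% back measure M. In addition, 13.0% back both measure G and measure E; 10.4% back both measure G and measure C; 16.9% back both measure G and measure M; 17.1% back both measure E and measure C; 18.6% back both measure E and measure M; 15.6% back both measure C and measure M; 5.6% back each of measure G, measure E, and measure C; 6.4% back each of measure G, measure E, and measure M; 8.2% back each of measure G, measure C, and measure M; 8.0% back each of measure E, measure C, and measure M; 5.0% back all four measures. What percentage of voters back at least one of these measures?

95.5%

P(≥1) = 33.1 + 43.1 + 41.0 + 46.7 − 13.0 − 10.4 − 16.9 − 17.1 − 18.6 − 15.6 + 5.6 + 6.4 + 8.2 + 8.0 − 5.0 = 95.5%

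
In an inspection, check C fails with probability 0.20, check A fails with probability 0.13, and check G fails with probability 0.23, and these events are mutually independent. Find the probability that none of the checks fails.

0.53592

P(none) = (1 − 0.20) × (1 − 0.13) × (1 − 0.23) = 0.80 × 0.87 × 0.77 = 0.53592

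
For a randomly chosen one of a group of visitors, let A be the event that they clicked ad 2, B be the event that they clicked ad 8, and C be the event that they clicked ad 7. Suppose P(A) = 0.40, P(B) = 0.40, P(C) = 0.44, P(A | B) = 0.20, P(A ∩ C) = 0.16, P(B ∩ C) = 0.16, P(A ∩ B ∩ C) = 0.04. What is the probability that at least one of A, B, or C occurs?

0.88

P(A ∩ B) = P(B)·P(A|B) = 0.40 × 0.20 = 0.08
P(A ∪ B ∪ C) = 0.40 + 0.40 + 0.44 − 0.08 − 0.16 − 0.16 + 0.04 = 0.88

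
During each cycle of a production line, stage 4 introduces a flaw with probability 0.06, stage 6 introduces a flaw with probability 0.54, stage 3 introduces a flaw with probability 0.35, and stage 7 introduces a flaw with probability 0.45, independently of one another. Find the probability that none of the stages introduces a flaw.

Independence gives P(none) = ∏(1 − pᵢ).
P(none) = (1 − 0.06) × (1 − 0.54) × (1 − 0.35) × (1 − 0.45) = 0.94 × 0.46 × 0.65 × 0.55 = 0.154583

0.154583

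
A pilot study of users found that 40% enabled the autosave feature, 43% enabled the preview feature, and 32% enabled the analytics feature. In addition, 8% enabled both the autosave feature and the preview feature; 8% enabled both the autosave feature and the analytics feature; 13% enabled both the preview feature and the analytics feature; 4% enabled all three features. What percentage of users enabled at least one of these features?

90%

By inclusion–exclusion:
P(union) = 40 + 43 + 32 − 8 − 8 − 13 + 4 = 90%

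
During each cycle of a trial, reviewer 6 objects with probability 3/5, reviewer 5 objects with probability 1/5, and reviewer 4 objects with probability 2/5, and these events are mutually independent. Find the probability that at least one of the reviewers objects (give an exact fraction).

101/125

P(none) = (1 − 3/5) × (1 − 1/5) × (1 − 2/5) = 2/5 × 4/5 × 3/5 = 24/125
P(at least one) = 1 − 24/125 = 101/125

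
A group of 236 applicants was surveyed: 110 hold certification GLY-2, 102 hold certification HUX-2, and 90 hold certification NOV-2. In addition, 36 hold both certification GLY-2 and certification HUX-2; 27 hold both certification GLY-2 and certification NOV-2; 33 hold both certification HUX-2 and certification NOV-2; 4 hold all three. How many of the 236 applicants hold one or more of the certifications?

By inclusion-exclusion,
N(≥1) = 110 + 102 + 90 − 36 − 27 − 33 + 4 = 210

210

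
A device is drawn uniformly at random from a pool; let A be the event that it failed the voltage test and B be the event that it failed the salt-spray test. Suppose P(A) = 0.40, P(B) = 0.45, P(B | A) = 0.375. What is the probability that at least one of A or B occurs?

P(A ∩ B) = P(A)·P(B|A) = 0.40 × 0.375 = 0.15
Apply inclusion-exclusion:
P(A ∪ B) = 0.40 + 0.45 − 0.15 = 0.70

0.70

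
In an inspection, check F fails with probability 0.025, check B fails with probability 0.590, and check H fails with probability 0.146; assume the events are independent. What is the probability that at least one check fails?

Since the events are independent, P(none) is the product of the individual non-occurrence probabilities.
P(none) = (1 − 0.025) × (1 − 0.590) × (1 − 0.146) = 0.975 × 0.410 × 0.854 = 0.3413865
P(at least one) = 1 − 0.3413865 = 0.6586135

0.6586135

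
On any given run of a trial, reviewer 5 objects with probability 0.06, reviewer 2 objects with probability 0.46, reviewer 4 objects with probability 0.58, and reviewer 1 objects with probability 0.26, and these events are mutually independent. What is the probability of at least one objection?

P(none) = (1 − 0.06) × (1 − 0.46) × (1 − 0.58) × (1 − 0.26) = 0.94 × 0.54 × 0.42 × 0.74 = 0.15776208
P(at least one) = 1 − 0.15776208 = 0.84223792

0.84223792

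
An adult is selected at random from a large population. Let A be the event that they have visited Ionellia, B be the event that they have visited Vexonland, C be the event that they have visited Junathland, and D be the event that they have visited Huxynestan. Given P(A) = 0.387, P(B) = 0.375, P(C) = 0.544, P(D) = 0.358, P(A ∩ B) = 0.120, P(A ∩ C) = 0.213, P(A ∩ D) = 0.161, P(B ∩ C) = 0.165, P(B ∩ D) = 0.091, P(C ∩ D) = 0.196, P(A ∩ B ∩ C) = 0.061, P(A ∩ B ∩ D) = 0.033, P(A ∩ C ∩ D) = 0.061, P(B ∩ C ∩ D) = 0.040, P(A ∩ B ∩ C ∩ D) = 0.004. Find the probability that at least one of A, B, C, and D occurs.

P(A ∪ B ∪ C ∪ D) = 0.387 + 0.375 + 0.544 + 0.358 − 0.120 − 0.213 − 0.161 − 0.165 − 0.091 − 0.196 + 0.061 + 0.033 + 0.061 + 0.040 − 0.004 = 0.909

0.909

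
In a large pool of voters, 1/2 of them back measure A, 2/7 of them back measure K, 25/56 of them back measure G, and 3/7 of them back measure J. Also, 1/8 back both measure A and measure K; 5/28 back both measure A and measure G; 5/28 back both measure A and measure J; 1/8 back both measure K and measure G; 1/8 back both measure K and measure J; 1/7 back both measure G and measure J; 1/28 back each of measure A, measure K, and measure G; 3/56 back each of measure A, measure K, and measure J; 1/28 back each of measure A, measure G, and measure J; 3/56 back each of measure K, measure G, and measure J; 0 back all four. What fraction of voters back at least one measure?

P(union) = 1/2 + 2/7 + 25/56 + 3/7 − 1/8 − 5/28 − 5/28 − 1/8 − 1/8 − 1/7 + 1/28 + 3/56 + 1/28 + 3/56 − 0 = 27/28

27/28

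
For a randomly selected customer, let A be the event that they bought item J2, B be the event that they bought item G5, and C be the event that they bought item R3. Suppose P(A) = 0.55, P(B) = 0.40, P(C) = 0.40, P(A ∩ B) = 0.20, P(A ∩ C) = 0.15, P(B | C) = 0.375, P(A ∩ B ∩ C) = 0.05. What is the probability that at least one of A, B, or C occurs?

0.90

P(B ∩ C) = P(C)·P(B|C) = 0.40 × 0.375 = 0.15
P(A ∪ B ∪ C) = 0.55 + 0.40 + 0.40 − 0.20 − 0.15 − 0.15 + 0.05 = 0.90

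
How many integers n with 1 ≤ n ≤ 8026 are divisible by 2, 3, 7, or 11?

5941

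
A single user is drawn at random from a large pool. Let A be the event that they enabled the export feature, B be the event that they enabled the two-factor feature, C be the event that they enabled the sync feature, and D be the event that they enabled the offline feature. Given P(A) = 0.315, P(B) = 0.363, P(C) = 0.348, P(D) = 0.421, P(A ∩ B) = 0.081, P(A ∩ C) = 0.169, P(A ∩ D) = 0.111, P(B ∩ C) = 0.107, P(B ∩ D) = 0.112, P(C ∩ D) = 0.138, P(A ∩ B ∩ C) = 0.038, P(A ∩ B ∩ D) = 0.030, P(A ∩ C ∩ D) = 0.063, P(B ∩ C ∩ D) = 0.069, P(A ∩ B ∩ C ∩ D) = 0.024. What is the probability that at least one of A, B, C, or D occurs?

0.905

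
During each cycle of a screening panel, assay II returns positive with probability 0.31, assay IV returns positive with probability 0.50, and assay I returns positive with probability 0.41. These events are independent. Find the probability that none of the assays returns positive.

Independence gives P(none) = ∏(1 − pᵢ).
P(none) = (1 − 0.31) × (1 − 0.50) × (1 − 0.41) = 0.69 × 0.50 × 0.59 = 0.20355

0.20355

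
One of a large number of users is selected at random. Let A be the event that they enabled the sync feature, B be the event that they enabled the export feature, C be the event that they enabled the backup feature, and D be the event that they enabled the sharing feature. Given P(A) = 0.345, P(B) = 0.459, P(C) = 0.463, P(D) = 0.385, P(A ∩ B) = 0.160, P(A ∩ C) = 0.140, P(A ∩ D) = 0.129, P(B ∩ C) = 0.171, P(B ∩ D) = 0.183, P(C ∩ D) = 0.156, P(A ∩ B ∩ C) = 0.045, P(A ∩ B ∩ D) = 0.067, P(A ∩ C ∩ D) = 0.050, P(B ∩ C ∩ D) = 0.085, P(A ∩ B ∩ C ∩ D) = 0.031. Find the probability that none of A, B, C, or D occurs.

P(A ∪ B ∪ C ∪ D) = 0.345 + 0.459 + 0.463 + 0.385 − 0.160 − 0.140 − 0.129 − 0.171 − 0.183 − 0.156 + 0.045 + 0.067 + 0.050 + 0.085 − 0.031 = 0.929
P(none) = 1 − 0.929 = 0.071

0.071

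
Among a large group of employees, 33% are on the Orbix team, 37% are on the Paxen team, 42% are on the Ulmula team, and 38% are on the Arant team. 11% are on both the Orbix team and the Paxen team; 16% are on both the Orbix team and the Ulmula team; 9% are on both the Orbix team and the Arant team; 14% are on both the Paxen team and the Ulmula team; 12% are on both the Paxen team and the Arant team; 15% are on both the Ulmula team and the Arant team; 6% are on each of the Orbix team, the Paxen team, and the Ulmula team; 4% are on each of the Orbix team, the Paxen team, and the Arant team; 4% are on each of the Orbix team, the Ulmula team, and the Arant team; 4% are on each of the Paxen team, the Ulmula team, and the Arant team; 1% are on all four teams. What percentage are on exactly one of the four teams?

P(exactly one) = 33 + 37 + 42 + 38 − 2·11 − 2·16 − 2·9 − 2·14 − 2·12 − 2·15 + 3·6 + 3·4 + 3·4 + 3·4 − 4·1 = 46%

46%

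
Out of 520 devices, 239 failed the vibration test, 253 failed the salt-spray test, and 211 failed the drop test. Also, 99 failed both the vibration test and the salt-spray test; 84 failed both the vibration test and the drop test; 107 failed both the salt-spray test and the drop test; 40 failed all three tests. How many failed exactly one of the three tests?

By inclusion–exclusion (exactly-one form):
N(exactly one) = 239 + 253 + 211 − 2·99 − 2·84 − 2·107 + 3·40 = 243

243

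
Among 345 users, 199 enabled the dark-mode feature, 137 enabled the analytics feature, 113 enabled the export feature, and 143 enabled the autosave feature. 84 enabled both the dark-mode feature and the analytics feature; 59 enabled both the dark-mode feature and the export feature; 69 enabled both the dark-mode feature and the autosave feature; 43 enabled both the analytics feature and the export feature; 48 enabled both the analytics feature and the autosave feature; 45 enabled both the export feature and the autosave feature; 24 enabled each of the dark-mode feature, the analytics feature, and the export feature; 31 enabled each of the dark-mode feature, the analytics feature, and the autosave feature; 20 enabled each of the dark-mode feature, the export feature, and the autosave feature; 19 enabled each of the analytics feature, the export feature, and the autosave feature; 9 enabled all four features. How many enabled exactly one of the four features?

N(exactly one) = 199 + 137 + 113 + 143 − 2·84 − 2·59 − 2·69 − 2·43 − 2·48 − 2·45 + 3·24 + 3·31 + 3·20 + 3·19 − 4·9 = 142

142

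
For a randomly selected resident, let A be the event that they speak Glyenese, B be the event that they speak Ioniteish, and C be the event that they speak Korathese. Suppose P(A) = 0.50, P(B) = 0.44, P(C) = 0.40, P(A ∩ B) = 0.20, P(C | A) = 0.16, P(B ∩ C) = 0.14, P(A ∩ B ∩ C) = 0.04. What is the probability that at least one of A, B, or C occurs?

P(A ∩ C) = P(A)·P(C|A) = 0.50 × 0.16 = 0.08
P(A ∪ B ∪ C) = 0.50 + 0.44 + 0.40 − 0.20 − 0.08 − 0.14 + 0.04 = 0.96

0.96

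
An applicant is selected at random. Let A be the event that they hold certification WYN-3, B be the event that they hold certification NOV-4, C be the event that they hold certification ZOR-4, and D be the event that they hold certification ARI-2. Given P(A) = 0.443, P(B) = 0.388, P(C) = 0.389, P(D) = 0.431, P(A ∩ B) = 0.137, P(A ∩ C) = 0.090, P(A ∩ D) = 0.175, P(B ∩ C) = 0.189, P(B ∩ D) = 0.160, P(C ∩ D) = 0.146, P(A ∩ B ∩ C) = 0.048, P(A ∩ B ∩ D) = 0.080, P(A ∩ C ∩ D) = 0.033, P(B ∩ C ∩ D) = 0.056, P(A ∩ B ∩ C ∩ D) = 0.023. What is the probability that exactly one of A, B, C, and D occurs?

0.416

Using the inclusion–exclusion count for exactly one event:
P(exactly one) = 0.443 + 0.388 + 0.389 + 0.431 − 2·0.137 − 2·0.090 − 2·0.175 − 2·0.189 − 2·0.160 − 2·0.146 + 3·0.048 + 3·0.080 + 3·0.033 + 3·0.056 − 4·0.023 = 0.416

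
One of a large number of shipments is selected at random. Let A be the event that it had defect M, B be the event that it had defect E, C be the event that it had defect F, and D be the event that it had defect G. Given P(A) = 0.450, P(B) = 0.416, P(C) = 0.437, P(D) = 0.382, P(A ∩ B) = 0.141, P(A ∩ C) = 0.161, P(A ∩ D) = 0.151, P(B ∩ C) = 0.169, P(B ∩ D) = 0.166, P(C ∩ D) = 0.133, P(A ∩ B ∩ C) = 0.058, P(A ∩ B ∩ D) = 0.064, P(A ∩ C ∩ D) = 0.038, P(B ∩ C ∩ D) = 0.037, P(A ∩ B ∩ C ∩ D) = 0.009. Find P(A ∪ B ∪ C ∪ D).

0.952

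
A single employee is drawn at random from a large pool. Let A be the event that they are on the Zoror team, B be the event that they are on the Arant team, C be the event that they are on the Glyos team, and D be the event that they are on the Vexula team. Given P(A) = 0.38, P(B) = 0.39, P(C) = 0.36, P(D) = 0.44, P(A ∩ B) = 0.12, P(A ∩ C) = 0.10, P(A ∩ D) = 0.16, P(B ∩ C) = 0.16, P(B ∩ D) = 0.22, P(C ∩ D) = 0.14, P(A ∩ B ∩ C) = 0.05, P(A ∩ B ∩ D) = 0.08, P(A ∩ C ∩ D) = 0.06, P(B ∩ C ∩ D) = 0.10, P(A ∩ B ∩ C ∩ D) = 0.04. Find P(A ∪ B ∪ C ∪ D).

0.92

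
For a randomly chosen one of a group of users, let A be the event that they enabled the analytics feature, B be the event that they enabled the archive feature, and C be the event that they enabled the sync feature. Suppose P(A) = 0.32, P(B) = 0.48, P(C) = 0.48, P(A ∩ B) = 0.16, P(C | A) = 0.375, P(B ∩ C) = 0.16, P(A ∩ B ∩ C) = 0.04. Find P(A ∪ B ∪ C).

P(A ∩ C) = P(A)·P(C|A) = 0.32 × 0.375 = 0.12
P(A ∪ B ∪ C) = 0.32 + 0.48 + 0.48 − 0.16 − 0.12 − 0.16 + 0.04 = 0.88

0.88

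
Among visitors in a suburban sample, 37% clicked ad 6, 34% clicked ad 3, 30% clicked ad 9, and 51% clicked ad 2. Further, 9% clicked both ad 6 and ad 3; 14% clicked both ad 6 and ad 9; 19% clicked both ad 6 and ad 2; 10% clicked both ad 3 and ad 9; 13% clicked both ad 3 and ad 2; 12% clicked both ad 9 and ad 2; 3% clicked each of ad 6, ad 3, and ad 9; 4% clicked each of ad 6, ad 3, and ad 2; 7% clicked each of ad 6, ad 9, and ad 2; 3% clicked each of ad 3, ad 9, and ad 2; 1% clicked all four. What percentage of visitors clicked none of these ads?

9%

By inclusion-exclusion,
P(≥1) = 37 + 34 + 30 + 51 − 9 − 14 − 19 − 10 − 13 − 12 + 3 + 4 + 7 + 3 − 1 = 91%
P(none) = 100% − 91% = 9%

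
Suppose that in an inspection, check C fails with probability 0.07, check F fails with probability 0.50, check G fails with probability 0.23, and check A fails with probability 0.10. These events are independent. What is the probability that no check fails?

P(none) = (1 − 0.07) × (1 − 0.50) × (1 − 0.23) × (1 − 0.10) = 0.93 × 0.50 × 0.77 × 0.90 = 0.322245

0.322245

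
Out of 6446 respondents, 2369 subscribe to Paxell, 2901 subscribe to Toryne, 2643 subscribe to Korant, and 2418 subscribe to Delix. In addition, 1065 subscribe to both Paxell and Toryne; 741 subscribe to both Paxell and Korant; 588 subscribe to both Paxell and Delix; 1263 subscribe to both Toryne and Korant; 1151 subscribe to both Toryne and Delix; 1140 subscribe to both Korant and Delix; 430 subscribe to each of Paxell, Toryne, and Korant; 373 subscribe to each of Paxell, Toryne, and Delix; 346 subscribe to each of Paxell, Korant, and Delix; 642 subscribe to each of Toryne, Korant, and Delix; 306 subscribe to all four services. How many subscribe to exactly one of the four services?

2584

|exactly one| = 2369 + 2901 + 2643 + 2418 − 2·1065 − 2·741 − 2·588 − 2·1263 − 2·1151 − 2·1140 + 3·430 + 3·373 + 3·346 + 3·642 − 4·306 = 2584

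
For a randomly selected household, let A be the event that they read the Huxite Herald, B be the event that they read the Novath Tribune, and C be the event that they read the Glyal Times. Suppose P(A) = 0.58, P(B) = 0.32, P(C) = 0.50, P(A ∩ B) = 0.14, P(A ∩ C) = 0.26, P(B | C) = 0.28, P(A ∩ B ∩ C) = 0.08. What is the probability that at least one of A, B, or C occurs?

0.94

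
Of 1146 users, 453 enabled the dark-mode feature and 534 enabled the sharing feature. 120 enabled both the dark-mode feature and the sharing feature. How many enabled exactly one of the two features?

By inclusion–exclusion (exactly-one form):
|exactly one| = 453 + 534 − 2·120 = 747

747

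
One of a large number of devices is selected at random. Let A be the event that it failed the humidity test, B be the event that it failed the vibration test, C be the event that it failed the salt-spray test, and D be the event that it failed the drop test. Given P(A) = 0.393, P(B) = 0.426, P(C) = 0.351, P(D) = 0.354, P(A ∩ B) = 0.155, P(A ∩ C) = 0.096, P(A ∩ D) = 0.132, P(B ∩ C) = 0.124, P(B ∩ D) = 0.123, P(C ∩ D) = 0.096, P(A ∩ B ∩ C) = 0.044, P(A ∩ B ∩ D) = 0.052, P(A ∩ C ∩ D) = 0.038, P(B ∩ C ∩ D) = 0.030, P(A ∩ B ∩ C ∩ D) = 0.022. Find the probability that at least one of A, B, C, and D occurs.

0.940

P(A ∪ B ∪ C ∪ D) = 0.393 + 0.426 + 0.351 + 0.354 − 0.155 − 0.096 − 0.132 − 0.124 − 0.123 − 0.096 + 0.044 + 0.052 + 0.038 + 0.030 − 0.022 = 0.940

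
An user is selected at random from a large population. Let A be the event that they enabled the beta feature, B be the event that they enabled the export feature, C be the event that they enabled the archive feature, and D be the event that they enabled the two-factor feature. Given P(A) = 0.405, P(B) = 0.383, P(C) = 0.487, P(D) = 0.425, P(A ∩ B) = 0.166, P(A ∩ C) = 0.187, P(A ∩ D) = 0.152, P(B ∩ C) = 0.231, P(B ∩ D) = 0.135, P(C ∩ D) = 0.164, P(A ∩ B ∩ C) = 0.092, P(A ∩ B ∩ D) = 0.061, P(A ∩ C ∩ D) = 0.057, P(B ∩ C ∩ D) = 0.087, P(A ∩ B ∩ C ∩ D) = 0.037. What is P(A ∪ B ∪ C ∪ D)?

By inclusion–exclusion:
P(A ∪ B ∪ C ∪ D) = 0.405 + 0.383 + 0.487 + 0.425 − 0.166 − 0.187 − 0.152 − 0.231 − 0.135 − 0.164 + 0.092 + 0.061 + 0.057 + 0.087 − 0.037 = 0.925

0.925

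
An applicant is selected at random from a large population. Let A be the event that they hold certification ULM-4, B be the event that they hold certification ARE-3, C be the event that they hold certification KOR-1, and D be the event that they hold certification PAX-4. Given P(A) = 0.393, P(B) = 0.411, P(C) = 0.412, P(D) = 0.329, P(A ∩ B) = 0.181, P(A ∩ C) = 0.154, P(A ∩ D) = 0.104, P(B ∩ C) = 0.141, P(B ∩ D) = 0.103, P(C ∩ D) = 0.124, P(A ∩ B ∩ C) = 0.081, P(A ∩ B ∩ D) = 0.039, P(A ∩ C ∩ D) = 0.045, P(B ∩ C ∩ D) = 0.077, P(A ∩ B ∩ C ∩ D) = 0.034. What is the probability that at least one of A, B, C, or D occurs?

0.946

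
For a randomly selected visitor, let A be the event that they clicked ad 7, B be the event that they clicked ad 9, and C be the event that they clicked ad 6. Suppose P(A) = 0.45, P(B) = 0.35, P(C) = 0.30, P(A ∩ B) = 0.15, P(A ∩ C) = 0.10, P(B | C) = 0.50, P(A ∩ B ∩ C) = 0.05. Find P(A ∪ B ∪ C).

0.75

P(B ∩ C) = P(C)·P(B|C) = 0.30 × 0.50 = 0.15
P(A ∪ B ∪ C) = 0.45 + 0.35 + 0.30 − 0.15 − 0.10 − 0.15 + 0.05 = 0.75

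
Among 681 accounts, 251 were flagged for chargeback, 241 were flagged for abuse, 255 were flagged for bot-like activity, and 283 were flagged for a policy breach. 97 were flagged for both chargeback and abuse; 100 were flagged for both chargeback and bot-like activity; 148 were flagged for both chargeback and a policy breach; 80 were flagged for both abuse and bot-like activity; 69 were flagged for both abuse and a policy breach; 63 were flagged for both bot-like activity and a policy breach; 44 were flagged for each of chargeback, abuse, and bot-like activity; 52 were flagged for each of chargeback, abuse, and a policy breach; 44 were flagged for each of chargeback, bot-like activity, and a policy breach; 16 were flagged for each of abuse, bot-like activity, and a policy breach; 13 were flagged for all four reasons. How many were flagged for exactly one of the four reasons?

332

By inclusion–exclusion (exactly-one form):
N(exactly one) = 251 + 241 + 255 + 283 − 2·97 − 2·100 − 2·148 − 2·80 − 2·69 − 2·63 + 3·44 + 3·52 + 3·44 + 3·16 − 4·13 = 332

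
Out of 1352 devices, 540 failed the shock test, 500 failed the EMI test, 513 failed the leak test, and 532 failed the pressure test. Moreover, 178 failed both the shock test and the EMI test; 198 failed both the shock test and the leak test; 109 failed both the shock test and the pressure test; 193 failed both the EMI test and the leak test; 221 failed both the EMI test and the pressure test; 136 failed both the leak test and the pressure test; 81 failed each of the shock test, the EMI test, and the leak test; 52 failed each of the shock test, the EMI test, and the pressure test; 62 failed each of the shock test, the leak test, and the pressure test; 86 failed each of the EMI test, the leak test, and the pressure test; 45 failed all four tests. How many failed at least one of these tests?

1286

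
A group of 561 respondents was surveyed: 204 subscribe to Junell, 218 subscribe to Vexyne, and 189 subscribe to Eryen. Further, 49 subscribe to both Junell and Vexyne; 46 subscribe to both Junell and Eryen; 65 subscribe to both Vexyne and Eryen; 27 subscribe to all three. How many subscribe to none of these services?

83

Apply inclusion-exclusion:
N(≥1) = 204 + 218 + 189 − 49 − 46 − 65 + 27 = 478
None: 561 − 478 = 83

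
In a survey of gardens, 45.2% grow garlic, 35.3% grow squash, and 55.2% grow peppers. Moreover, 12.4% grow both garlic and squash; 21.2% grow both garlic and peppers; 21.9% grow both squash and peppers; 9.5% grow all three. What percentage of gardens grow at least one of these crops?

89.7%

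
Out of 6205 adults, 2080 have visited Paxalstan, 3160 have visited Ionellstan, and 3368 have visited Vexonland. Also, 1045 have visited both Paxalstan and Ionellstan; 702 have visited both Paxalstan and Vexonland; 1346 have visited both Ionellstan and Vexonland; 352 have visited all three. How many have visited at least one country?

Inclusion–exclusion gives
|at least one| = 2080 + 3160 + 3368 − 1045 − 702 − 1346 + 352 = 5867

5867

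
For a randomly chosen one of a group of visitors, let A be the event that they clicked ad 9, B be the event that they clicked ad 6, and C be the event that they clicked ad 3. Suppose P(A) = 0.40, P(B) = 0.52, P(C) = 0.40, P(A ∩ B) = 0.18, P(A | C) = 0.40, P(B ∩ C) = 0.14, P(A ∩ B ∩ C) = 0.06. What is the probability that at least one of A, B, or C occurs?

0.90

P(A ∩ C) = P(C)·P(A|C) = 0.40 × 0.40 = 0.16
P(A ∪ B ∪ C) = 0.40 + 0.52 + 0.40 − 0.18 − 0.16 − 0.14 + 0.06 = 0.90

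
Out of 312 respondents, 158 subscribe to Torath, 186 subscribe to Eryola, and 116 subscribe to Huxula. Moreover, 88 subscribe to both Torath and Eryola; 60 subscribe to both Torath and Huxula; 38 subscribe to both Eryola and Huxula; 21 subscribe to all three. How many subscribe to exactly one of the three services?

151

Using the inclusion–exclusion count for exactly one event:
|exactly one| = 158 + 186 + 116 − 2·88 − 2·60 − 2·38 + 3·21 = 151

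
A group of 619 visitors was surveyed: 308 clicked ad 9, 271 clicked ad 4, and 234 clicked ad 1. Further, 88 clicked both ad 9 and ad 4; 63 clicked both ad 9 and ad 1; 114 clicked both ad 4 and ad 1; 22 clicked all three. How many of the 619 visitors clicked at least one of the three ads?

|union| = 308 + 271 + 234 − 88 − 63 − 114 + 22 = 570

570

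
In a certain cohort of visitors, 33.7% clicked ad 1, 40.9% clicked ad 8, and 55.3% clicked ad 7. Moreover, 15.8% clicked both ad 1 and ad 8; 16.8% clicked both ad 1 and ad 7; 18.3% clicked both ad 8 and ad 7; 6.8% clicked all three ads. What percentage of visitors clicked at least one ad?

P(union) = 33.7 + 40.9 + 55.3 − 15.8 − 16.8 − 18.3 + 6.8 = 85.8%

85.8%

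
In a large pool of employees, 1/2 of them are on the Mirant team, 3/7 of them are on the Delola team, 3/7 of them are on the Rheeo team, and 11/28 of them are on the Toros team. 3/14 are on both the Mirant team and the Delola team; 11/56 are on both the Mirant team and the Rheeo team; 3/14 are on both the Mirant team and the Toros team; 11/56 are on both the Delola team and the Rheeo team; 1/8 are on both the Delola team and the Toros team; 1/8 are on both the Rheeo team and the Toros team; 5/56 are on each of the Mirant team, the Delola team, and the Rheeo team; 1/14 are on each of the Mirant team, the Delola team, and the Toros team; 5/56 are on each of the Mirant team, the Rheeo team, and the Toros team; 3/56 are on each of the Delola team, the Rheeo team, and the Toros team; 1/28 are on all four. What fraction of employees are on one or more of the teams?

53/56

By inclusion-exclusion,
P(≥1) = 1/2 + 3/7 + 3/7 + 11/28 − 3/14 − 11/56 − 3/14 − 11/56 − 1/8 − 1/8 + 5/56 + 1/14 + 5/56 + 3/56 − 1/28 = 53/56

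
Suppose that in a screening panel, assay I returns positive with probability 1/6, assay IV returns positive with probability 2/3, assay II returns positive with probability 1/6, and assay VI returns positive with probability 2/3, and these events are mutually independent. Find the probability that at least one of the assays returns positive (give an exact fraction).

299/324

P(none) = (1 − 1/6) × (1 − 2/3) × (1 − 1/6) × (1 − 2/3) = 5/6 × 1/3 × 5/6 × 1/3 = 25/324
P(at least one) = 1 − 25/324 = 299/324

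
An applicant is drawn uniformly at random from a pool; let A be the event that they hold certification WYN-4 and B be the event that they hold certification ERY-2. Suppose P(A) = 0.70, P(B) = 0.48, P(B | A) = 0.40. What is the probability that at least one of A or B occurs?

0.90

P(A ∩ B) = P(A)·P(B|A) = 0.70 × 0.40 = 0.28
P(A ∪ B) = 0.70 + 0.48 − 0.28 = 0.90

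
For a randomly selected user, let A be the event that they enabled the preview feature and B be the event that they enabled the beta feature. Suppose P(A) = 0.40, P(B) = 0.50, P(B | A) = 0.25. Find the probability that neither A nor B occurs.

P(A ∩ B) = P(A)·P(B|A) = 0.40 × 0.25 = 0.10
Apply inclusion-exclusion:
P(A ∪ B) = 0.40 + 0.50 − 0.10 = 0.80
P(none) = 1 − 0.80 = 0.20

0.20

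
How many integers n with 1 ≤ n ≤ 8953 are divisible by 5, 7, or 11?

3372

Apply inclusion-exclusion:
1790 + 1279 + 813 − 255 − 162 − 116 + 23 = 3372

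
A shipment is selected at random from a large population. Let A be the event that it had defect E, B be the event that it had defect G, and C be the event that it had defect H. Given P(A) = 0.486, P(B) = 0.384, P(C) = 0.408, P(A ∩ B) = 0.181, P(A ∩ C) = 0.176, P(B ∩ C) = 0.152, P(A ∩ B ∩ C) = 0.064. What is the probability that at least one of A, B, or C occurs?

0.833

By inclusion–exclusion:
P(A ∪ B ∪ C) = 0.486 + 0.384 + 0.408 − 0.181 − 0.176 − 0.152 + 0.064 = 0.833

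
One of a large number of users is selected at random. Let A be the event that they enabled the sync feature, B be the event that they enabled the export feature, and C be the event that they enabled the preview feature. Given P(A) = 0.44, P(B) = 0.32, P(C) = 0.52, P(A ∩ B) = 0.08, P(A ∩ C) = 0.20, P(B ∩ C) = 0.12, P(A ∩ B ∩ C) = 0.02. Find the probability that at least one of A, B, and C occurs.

P(A ∪ B ∪ C) = 0.44 + 0.32 + 0.52 − 0.08 − 0.20 − 0.12 + 0.02 = 0.90

0.90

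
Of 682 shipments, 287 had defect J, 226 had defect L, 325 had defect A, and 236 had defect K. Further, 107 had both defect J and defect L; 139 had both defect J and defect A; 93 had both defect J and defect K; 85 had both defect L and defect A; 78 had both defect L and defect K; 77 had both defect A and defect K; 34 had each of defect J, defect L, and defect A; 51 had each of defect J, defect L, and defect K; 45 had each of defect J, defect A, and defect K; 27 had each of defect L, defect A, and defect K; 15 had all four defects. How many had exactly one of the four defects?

By inclusion–exclusion (exactly-one form):
|exactly one| = 287 + 226 + 325 + 236 − 2·107 − 2·139 − 2·93 − 2·85 − 2·78 − 2·77 + 3·34 + 3·51 + 3·45 + 3·27 − 4·15 = 327

327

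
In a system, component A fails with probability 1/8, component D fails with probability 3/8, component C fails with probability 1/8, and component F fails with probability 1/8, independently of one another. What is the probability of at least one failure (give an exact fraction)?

Since the events are independent, P(none) is the product of the individual non-occurrence probabilities.
P(none) = (1 − 1/8) × (1 − 3/8) × (1 − 1/8) × (1 − 1/8) = 7/8 × 5/8 × 7/8 × 7/8 = 1715/4096
P(at least one) = 1 − 1715/4096 = 2381/4096

2381/4096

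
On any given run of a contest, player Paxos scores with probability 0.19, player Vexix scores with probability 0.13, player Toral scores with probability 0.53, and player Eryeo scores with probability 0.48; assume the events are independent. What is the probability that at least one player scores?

P(none) = (1 − 0.19) × (1 − 0.13) × (1 − 0.53) × (1 − 0.48) = 0.81 × 0.87 × 0.47 × 0.52 = 0.17222868
P(at least one) = 1 − 0.17222868 = 0.82777132

0.82777132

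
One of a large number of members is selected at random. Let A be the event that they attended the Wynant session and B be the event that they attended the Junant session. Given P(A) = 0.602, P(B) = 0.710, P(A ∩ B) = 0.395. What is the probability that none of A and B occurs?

0.083

By inclusion–exclusion:
P(A ∪ B) = 0.602 + 0.710 − 0.395 = 0.917
P(none) = 1 − 0.917 = 0.083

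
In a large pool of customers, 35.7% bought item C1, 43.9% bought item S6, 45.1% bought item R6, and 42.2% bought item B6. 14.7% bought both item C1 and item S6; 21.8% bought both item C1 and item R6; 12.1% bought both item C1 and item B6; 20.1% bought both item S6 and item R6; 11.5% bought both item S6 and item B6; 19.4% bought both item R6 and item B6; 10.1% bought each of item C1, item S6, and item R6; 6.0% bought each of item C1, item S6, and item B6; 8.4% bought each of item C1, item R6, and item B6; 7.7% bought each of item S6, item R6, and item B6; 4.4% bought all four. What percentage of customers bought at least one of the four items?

By inclusion–exclusion:
P(≥1) = 35.7 + 43.9 + 45.1 + 42.2 − 14.7 − 21.8 − 12.1 − 20.1 − 11.5 − 19.4 + 10.1 + 6.0 + 8.4 + 7.7 − 4.4 = 95.1%

95.1%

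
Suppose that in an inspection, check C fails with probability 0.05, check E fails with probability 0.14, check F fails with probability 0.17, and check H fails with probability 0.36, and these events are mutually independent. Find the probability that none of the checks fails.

Independence gives P(none) = ∏(1 − pᵢ).
P(none) = (1 − 0.05) × (1 − 0.14) × (1 − 0.17) × (1 − 0.36) = 0.95 × 0.86 × 0.83 × 0.64 = 0.4339904

0.4339904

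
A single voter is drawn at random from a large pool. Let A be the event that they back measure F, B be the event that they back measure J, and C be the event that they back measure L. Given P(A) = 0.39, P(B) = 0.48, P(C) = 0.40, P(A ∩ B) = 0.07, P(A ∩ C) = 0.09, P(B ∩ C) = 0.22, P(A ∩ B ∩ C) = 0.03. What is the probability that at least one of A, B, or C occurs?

0.92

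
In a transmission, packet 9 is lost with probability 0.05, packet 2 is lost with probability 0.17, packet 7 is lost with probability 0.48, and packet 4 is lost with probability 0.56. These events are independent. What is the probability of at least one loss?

P(none) = (1 − 0.05) × (1 − 0.17) × (1 − 0.48) × (1 − 0.56) = 0.95 × 0.83 × 0.52 × 0.44 = 0.1804088
P(at least one) = 1 − 0.1804088 = 0.8195912

0.8195912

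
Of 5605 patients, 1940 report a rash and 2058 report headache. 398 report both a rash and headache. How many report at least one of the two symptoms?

3600

|at least one| = 1940 + 2058 − 398 = 3600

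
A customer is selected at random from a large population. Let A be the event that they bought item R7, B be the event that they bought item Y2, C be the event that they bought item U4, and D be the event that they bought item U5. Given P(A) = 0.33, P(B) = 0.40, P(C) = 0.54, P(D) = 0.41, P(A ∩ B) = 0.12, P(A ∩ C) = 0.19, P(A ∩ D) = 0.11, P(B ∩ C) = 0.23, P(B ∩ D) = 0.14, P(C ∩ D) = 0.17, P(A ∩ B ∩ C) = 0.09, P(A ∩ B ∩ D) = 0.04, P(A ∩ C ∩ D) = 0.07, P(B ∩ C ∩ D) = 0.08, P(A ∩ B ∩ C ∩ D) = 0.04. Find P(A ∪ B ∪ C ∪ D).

Inclusion–exclusion gives
P(A ∪ B ∪ C ∪ D) = 0.33 + 0.40 + 0.54 + 0.41 − 0.12 − 0.19 − 0.11 − 0.23 − 0.14 − 0.17 + 0.09 + 0.04 + 0.07 + 0.08 − 0.04 = 0.96

0.96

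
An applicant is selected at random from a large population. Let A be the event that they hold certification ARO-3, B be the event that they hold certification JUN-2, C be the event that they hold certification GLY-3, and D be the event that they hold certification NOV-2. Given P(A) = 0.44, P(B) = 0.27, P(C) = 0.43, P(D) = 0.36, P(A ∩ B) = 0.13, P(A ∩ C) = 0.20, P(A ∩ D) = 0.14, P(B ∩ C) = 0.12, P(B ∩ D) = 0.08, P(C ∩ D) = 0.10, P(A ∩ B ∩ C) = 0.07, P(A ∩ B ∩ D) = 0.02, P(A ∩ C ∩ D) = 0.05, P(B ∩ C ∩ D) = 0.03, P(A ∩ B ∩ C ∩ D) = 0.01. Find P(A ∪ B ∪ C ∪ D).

By inclusion–exclusion:
P(A ∪ B ∪ C ∪ D) = 0.44 + 0.27 + 0.43 + 0.36 − 0.13 − 0.20 − 0.14 − 0.12 − 0.08 − 0.10 + 0.07 + 0.02 + 0.05 + 0.03 − 0.01 = 0.89

0.89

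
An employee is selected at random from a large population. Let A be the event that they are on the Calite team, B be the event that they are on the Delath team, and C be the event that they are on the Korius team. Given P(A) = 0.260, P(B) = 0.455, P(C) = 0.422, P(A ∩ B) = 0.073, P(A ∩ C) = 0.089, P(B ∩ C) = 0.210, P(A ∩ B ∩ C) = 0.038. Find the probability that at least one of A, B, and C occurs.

By inclusion-exclusion,
P(A ∪ B ∪ C) = 0.260 + 0.455 + 0.422 − 0.073 − 0.089 − 0.210 + 0.038 = 0.803

0.803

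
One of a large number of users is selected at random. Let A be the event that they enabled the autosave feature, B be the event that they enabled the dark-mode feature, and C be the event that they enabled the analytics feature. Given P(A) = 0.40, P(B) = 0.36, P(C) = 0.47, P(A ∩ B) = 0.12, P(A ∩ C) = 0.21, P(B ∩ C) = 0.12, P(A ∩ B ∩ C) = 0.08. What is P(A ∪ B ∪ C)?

0.86

P(A ∪ B ∪ C) = 0.40 + 0.36 + 0.47 − 0.12 − 0.21 − 0.12 + 0.08 = 0.86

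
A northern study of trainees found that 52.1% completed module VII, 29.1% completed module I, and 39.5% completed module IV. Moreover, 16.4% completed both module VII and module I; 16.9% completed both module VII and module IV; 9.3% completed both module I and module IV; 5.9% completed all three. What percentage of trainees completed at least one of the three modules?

84.0%

Inclusion–exclusion gives
P(≥1) = 52.1 + 29.1 + 39.5 − 16.4 − 16.9 − 9.3 + 5.9 = 84.0%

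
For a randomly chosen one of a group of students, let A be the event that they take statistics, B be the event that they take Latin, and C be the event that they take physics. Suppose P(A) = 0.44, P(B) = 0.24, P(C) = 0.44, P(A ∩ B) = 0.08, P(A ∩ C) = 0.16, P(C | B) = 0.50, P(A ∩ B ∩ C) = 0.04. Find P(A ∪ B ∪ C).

P(B ∩ C) = P(B)·P(C|B) = 0.24 × 0.50 = 0.12
P(A ∪ B ∪ C) = 0.44 + 0.24 + 0.44 − 0.08 − 0.16 − 0.12 + 0.04 = 0.80

0.80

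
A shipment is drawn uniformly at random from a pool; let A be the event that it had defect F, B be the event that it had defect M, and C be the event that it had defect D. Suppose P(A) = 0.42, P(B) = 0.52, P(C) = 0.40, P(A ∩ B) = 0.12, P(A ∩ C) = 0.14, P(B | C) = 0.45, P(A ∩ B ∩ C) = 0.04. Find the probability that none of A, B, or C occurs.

0.06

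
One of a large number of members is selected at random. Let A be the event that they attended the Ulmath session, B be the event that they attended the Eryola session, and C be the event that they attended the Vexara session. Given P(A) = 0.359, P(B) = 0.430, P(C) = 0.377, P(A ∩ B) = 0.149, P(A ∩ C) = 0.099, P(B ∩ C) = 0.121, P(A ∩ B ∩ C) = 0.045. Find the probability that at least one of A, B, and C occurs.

0.842

P(A ∪ B ∪ C) = 0.359 + 0.430 + 0.377 − 0.149 − 0.099 − 0.121 + 0.045 = 0.842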